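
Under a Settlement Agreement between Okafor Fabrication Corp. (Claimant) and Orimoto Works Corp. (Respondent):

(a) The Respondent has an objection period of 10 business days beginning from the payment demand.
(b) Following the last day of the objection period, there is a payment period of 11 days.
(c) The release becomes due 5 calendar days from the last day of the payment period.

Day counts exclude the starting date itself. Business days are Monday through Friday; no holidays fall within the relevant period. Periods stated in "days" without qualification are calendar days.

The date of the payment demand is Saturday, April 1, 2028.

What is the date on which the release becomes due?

April 30, 2028

The last day of the objection period: counting 10 business days from Saturday, April 1, 2028 (Apr 3, Apr 4, Apr 5, Apr 6, Apr 7, Apr 10, Apr 11, Apr 12, Apr 13, Apr 14, skipping weekends) reaches Friday, April 14, 2028.
Adding 11 calendar days to April 14, 2028 gives April 25, 2028, which is the last day of the payment period.
The date on which the release becomes due: 5 calendar days after April 25, 2028 is April 30, 2028.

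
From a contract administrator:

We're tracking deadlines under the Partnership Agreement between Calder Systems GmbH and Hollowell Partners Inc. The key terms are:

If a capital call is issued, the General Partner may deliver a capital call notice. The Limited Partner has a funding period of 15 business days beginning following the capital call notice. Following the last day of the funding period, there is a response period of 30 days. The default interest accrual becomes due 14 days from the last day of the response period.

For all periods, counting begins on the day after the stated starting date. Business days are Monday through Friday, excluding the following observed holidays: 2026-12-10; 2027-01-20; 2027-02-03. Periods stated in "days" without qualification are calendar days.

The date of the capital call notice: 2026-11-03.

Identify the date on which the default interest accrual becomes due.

The last day of the funding period: counting 15 business days from Tuesday, 2026-11-03 (Nov 4, Nov 5, Nov 6, Nov 9, …, Nov 20, Nov 23, Nov 24, skipping weekends) reaches Tuesday, 2026-11-24.
Adding 30 calendar days to 2026-11-24 gives 2026-12-24, which is the last day of the response period.
The date on which the default interest accrual becomes due: 14 calendar days after 2026-12-24 is 2027-01-07.

2027-01-07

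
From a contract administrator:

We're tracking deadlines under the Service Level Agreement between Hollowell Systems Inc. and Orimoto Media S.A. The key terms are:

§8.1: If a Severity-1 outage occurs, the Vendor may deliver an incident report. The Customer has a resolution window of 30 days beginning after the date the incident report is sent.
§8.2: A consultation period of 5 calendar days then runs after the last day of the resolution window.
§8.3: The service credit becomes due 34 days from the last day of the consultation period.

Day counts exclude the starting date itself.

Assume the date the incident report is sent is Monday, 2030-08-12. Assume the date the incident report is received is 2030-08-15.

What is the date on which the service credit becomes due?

The last day of the resolution window: 30 calendar days after 2030-08-12 is 2030-09-11.
The last day of the consultation period: 2030-09-11 + 5 days = 2030-09-16.
Adding 34 calendar days to 2030-09-16 gives 2030-10-20, which is the date on which the service credit becomes due.

2030-10-20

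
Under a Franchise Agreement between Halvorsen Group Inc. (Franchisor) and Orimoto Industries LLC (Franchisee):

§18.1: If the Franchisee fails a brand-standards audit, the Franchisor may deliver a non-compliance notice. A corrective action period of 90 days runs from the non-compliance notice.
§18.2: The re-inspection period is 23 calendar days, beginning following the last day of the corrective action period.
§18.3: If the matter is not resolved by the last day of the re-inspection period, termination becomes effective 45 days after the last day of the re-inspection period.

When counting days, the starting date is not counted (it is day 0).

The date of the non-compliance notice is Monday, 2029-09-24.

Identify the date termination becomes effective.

The last day of the corrective action period: 2029-09-24 + 90 days = 2029-12-23.
Adding 23 calendar days to 2029-12-23 gives 2030-01-15, which is the last day of the re-inspection period.
The date termination becomes effective: 45 calendar days after 2030-01-15 is 2030-03-01.

2030-03-01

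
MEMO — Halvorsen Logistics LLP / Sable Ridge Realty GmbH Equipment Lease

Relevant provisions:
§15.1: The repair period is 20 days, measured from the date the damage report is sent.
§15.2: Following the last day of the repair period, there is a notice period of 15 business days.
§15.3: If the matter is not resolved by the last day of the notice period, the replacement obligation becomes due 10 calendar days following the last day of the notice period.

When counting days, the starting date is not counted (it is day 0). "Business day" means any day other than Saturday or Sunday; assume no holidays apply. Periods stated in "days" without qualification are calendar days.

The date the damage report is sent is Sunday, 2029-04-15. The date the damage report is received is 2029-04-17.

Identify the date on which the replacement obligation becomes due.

The last day of the repair period: 20 calendar days after 2029-04-15 is 2029-05-05.
The last day of the notice period: counting 15 business days from Saturday, 2029-05-05 (May 7, May 8, May 9, May 10, …, May 23, May 24, May 25, skipping weekends) reaches Friday, 2029-05-25.
The date on which the replacement obligation becomes due: 2029-05-25 + 10 days = 2029-06-04.

2029-06-04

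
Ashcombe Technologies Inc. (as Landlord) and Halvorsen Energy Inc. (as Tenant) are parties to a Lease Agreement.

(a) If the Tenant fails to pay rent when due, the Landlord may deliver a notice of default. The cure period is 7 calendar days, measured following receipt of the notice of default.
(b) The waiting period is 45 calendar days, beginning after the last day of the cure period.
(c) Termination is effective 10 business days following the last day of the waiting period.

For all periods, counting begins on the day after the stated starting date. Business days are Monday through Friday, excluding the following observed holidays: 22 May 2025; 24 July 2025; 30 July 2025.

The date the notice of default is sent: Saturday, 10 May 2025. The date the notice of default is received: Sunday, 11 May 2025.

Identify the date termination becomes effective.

The last day of the cure period: 11 May 2025 + 7 days = 18 May 2025.
The last day of the waiting period: 45 calendar days after 18 May 2025 is 2 July 2025.
The date termination becomes effective: counting 10 business days from Wednesday, 2 July 2025 (Jul 3, Jul 4, Jul 7, Jul 8, Jul 9, Jul 10, Jul 11, Jul 14, Jul 15, Jul 16, skipping weekends) reaches Wednesday, 16 July 2025.

16 July 2025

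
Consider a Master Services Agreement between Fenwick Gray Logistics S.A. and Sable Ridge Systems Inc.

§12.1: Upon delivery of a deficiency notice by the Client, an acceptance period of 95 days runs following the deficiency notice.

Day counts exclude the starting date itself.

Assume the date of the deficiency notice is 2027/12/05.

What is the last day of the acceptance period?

2028/03/09

The last day of the acceptance period: 2027/12/05 + 95 days = 2028/03/09.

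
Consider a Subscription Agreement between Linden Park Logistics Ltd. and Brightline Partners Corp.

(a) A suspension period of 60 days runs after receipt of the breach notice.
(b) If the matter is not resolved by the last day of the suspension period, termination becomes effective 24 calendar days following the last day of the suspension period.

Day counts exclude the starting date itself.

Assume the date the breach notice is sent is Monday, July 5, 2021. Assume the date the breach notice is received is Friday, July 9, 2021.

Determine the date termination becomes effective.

October 1, 2021

Adding 60 calendar days to July 9, 2021 gives September 7, 2021, which is the last day of the suspension period.
The date termination becomes effective: September 7, 2021 + 24 days = October 1, 2021.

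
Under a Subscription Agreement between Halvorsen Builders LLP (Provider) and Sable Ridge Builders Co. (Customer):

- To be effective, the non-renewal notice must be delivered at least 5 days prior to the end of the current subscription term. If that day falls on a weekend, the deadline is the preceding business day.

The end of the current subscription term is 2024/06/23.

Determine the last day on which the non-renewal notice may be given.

Counting back 5 calendar days from 2024/06/23 gives 2024/06/18. That is a Tuesday, so no adjustment is needed.

2024/06/18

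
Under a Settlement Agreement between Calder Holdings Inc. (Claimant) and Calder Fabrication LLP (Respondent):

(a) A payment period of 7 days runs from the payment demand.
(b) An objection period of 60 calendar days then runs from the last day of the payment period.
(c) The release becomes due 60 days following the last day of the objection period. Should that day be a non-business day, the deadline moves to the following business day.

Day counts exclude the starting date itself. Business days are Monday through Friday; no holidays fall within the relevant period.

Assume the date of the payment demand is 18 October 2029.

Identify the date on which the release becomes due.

22 February 2030

Adding 7 calendar days to 18 October 2029 gives 25 October 2029, which is the last day of the payment period.
Adding 60 calendar days to 25 October 2029 gives 24 December 2029, which is the last day of the objection period.
Adding 60 calendar days to 24 December 2029 gives 22 February 2030, which is the date on which the release becomes due. 22 February 2030 is a Friday, so no roll-forward applies.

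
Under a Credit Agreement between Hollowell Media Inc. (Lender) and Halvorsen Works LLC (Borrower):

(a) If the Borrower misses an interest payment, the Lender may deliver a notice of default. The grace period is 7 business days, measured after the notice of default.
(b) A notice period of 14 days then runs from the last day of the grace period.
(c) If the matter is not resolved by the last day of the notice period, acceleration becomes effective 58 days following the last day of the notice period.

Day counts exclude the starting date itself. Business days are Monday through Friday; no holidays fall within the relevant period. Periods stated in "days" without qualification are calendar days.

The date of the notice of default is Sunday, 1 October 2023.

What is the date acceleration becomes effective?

21 December 2023

From Sunday, 1 October 2023, 7 business days (Oct 2, Oct 3, Oct 4, Oct 5, Oct 6, Oct 9, Oct 10, skipping weekends) brings us to Tuesday, 10 October 2023, which is the last day of the grace period.
The last day of the notice period: 14 calendar days after 10 October 2023 is 24 October 2023.
The date acceleration becomes effective: 58 calendar days after 24 October 2023 is 21 December 2023.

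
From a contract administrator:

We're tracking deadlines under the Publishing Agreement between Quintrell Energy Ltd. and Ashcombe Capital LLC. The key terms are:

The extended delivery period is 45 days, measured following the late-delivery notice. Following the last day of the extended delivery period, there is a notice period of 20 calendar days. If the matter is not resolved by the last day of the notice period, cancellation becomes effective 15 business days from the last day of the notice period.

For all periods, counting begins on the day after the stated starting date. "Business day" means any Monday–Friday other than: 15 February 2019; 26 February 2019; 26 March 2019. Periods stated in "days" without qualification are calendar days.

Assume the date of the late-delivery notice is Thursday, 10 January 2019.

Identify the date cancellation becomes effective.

8 April 2019

The last day of the extended delivery period: 45 calendar days after 10 January 2019 is 24 February 2019.
The last day of the notice period: 20 calendar days after 24 February 2019 is 16 March 2019.
The date cancellation becomes effective: counting 15 business days from Saturday, 16 March 2019 (Mar 18, Mar 19, Mar 20, Mar 21, …, Apr 4, Apr 5, Apr 8, skipping weekends and the listed holiday on Mar 26) reaches Monday, 8 April 2019.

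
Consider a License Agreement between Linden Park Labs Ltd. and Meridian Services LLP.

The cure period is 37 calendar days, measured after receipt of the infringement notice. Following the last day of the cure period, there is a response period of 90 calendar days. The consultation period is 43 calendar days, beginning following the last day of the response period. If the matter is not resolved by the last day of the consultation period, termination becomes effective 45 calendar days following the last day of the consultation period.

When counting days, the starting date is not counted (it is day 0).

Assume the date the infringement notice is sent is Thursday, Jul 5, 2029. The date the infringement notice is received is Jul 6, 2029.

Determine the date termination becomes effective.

Feb 6, 2030

The last day of the cure period: 37 calendar days after Jul 6, 2029 is Aug 12, 2029.
Adding 90 calendar days to Aug 12, 2029 gives Nov 10, 2029, which is the last day of the response period.
The last day of the consultation period: Nov 10, 2029 + 43 days = Dec 23, 2029.
The date termination becomes effective: Dec 23, 2029 + 45 days = Feb 6, 2030.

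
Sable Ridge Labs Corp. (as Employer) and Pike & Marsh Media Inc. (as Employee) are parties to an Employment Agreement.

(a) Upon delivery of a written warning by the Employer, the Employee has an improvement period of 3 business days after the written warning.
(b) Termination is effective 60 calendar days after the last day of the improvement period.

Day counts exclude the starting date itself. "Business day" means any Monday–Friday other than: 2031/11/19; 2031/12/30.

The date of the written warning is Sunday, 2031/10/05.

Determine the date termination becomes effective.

2031/12/07

From Sunday, 2031/10/05, 3 business days (Oct 6, Oct 7, Oct 8, skipping weekends) brings us to Wednesday, 2031/10/08, which is the last day of the improvement period.
The date termination becomes effective: 2031/10/08 + 60 days = 2031/12/07.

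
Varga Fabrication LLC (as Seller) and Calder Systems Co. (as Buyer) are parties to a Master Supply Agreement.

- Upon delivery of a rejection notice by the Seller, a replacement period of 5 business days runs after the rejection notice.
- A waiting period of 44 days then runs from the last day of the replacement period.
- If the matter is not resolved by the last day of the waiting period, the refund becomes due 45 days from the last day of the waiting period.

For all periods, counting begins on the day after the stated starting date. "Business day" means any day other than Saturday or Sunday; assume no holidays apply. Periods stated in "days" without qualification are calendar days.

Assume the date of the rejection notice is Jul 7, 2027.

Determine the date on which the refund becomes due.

Oct 11, 2027

The last day of the replacement period: 5 business days after Wednesday, Jul 7, 2027, skipping weekends — Jul 8, Jul 9, Jul 12, Jul 13, Jul 14 — lands on Wednesday, Jul 14, 2027.
Adding 44 calendar days to Jul 14, 2027 gives Aug 27, 2027, which is the last day of the waiting period.
Adding 45 calendar days to Aug 27, 2027 gives Oct 11, 2027, which is the date on which the refund becomes due.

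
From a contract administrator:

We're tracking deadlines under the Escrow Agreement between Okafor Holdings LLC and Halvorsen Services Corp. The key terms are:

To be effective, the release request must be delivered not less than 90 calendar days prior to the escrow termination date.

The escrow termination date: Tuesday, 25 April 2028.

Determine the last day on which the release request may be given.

25 April 2028 minus 90 days is 26 January 2028.

26 January 2028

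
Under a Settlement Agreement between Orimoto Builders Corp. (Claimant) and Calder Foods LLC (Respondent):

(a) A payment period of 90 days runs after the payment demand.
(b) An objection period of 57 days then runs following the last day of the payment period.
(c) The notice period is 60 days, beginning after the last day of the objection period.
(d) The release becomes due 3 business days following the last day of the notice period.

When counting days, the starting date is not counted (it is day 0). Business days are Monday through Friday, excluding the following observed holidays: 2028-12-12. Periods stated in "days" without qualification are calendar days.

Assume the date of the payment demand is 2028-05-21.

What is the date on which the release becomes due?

The last day of the payment period: 90 calendar days after 2028-05-21 is 2028-08-19.
The last day of the objection period: 57 calendar days after 2028-08-19 is 2028-10-15.
Adding 60 calendar days to 2028-10-15 gives 2028-12-14, which is the last day of the notice period.
The date on which the release becomes due: counting 3 business days from Thursday, 2028-12-14 (Dec 15, Dec 18, Dec 19, skipping weekends) reaches Tuesday, 2028-12-19.

2028-12-19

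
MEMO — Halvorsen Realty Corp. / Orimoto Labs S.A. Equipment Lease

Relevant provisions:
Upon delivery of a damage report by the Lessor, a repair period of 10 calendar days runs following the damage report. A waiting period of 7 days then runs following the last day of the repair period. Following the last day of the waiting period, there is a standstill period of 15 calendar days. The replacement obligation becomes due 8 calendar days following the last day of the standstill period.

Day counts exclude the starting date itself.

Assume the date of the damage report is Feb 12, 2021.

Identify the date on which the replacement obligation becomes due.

Mar 24, 2021

Adding 10 calendar days to Feb 12, 2021 gives Feb 22, 2021, which is the last day of the repair period.
Adding 7 calendar days to Feb 22, 2021 gives Mar 1, 2021, which is the last day of the waiting period.
The last day of the standstill period: Mar 1, 2021 + 15 days = Mar 16, 2021.
The date on which the replacement obligation becomes due: 8 calendar days after Mar 16, 2021 is Mar 24, 2021.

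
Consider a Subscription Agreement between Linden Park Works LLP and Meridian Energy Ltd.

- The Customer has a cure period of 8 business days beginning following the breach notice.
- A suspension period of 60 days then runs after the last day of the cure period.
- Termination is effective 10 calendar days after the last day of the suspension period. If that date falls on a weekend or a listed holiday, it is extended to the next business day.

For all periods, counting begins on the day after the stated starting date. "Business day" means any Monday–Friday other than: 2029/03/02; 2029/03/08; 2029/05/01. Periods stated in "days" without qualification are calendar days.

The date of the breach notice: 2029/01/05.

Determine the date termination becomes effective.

2029/03/28

From Friday, 2029/01/05, 8 business days (Jan 8, Jan 9, Jan 10, Jan 11, Jan 12, Jan 15, Jan 16, Jan 17, skipping weekends) brings us to Wednesday, 2029/01/17, which is the last day of the cure period.
Adding 60 calendar days to 2029/01/17 gives 2029/03/18, which is the last day of the suspension period.
Adding 10 calendar days to 2029/03/18 gives 2029/03/28, which is the date termination becomes effective. 2029/03/28 is a Wednesday and is not a listed holiday, so no roll-forward applies.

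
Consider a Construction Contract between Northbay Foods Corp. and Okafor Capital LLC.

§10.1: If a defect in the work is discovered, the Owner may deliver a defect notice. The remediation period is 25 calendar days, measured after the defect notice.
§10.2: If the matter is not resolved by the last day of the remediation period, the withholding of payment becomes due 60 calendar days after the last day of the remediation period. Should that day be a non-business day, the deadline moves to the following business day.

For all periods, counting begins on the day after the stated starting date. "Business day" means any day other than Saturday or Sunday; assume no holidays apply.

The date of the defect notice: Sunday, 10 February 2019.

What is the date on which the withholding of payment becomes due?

Adding 25 calendar days to 10 February 2019 gives 7 March 2019, which is the last day of the remediation period.
Adding 60 calendar days to 7 March 2019 gives 6 May 2019, which is the date on which the withholding of payment becomes due. 6 May 2019 is a Monday, so no roll-forward applies.

6 May 2019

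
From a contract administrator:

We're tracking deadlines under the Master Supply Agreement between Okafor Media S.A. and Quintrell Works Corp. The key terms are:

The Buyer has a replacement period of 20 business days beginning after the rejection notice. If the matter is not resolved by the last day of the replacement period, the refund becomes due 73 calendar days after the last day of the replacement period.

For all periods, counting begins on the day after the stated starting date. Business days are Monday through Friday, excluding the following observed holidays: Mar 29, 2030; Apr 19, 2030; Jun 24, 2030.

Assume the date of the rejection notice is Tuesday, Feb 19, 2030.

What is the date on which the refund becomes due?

The last day of the replacement period: 20 business days after Tuesday, Feb 19, 2030, skipping weekends — Feb 20, Feb 21, Feb 22, Feb 25, …, Mar 15, Mar 18, Mar 19 — lands on Tuesday, Mar 19, 2030.
The date on which the refund becomes due: Mar 19, 2030 + 73 days = May 31, 2030.

May 31, 2030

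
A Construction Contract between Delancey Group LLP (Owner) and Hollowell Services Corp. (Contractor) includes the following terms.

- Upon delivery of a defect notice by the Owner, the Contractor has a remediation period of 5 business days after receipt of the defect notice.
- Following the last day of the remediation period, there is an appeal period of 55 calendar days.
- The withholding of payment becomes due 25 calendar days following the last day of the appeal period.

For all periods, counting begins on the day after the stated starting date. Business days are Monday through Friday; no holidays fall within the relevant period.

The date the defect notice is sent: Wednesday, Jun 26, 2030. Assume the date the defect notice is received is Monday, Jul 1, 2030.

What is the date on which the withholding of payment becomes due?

Sep 26, 2030

From Monday, Jul 1, 2030, 5 business days (Jul 2, Jul 3, Jul 4, Jul 5, Jul 8, skipping weekends) brings us to Monday, Jul 8, 2030, which is the last day of the remediation period.
The last day of the appeal period: 55 calendar days after Jul 8, 2030 is Sep 1, 2030.
The date on which the withholding of payment becomes due: Sep 1, 2030 + 25 days = Sep 26, 2030.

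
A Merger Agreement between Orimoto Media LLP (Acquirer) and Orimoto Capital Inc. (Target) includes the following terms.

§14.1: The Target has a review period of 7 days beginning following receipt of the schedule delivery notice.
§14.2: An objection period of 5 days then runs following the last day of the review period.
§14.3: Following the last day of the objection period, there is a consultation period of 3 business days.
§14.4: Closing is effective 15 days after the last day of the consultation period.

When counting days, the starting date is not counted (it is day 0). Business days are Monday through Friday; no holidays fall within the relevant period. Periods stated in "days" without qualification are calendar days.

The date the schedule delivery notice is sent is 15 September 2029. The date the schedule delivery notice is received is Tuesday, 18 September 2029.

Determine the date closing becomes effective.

18 October 2029

The last day of the review period: 18 September 2029 + 7 days = 25 September 2029.
Adding 5 calendar days to 25 September 2029 gives 30 September 2029, which is the last day of the objection period.
The last day of the consultation period: 3 business days after Sunday, 30 September 2029, skipping weekends — Oct 1, Oct 2, Oct 3 — lands on Wednesday, 3 October 2029.
The date closing becomes effective: 15 calendar days after 3 October 2029 is 18 October 2029.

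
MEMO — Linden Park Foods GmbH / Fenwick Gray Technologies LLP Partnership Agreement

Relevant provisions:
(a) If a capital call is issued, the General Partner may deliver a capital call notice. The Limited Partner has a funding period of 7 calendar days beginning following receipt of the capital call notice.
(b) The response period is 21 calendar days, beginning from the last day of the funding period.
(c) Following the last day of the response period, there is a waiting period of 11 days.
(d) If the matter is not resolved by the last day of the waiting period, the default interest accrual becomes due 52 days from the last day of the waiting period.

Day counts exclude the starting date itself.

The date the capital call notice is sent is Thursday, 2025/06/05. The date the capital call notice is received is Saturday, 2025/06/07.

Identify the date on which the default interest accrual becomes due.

Adding 7 calendar days to 2025/06/07 gives 2025/06/14, which is the last day of the funding period.
Adding 21 calendar days to 2025/06/14 gives 2025/07/05, which is the last day of the response period.
Adding 11 calendar days to 2025/07/05 gives 2025/07/16, which is the last day of the waiting period.
The date on which the default interest accrual becomes due: 52 calendar days after 2025/07/16 is 2025/09/06.

2025/09/06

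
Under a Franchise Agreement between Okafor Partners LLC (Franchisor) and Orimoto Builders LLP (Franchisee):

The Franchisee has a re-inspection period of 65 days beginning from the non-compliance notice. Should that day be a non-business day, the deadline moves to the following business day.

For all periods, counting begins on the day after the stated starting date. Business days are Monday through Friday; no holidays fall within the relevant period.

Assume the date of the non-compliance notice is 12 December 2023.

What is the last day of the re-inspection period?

Adding 65 calendar days to 12 December 2023 gives 15 February 2024, which is the last day of the re-inspection period. 15 February 2024 is a Thursday, so no roll-forward applies.

15 February 2024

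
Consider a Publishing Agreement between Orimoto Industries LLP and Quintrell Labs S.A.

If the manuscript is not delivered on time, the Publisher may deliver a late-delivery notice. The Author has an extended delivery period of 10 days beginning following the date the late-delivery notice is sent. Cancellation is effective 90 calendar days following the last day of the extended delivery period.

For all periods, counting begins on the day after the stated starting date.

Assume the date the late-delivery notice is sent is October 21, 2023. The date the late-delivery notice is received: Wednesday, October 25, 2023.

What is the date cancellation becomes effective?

January 29, 2024

The last day of the extended delivery period: 10 calendar days after October 21, 2023 is October 31, 2023.
The date cancellation becomes effective: 90 calendar days after October 31, 2023 is January 29, 2024.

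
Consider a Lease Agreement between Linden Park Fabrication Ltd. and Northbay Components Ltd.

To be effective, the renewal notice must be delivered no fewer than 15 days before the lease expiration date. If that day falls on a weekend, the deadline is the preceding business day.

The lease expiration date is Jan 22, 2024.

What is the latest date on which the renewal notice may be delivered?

Jan 5, 2024

Jan 22, 2024 minus 15 days is Jan 7, 2024. That is a Sunday, so the deadline moves back to Friday, Jan 5, 2024.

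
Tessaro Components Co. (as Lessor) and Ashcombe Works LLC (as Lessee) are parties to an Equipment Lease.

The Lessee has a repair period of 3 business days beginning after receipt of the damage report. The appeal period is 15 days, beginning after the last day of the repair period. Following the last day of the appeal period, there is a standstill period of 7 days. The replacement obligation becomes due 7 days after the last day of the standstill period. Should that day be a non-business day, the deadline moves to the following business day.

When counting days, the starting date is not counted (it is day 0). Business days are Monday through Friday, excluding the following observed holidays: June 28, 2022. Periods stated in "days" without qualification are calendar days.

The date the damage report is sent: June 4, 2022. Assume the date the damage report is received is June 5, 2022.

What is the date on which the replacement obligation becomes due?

July 7, 2022

From Sunday, June 5, 2022, 3 business days (Jun 6, Jun 7, Jun 8, skipping weekends) brings us to Wednesday, June 8, 2022, which is the last day of the repair period.
The last day of the appeal period: 15 calendar days after June 8, 2022 is June 23, 2022.
The last day of the standstill period: 7 calendar days after June 23, 2022 is June 30, 2022.
The date on which the replacement obligation becomes due: June 30, 2022 + 7 days = July 7, 2022. July 7, 2022 is a Thursday and is not a listed holiday, so no roll-forward applies.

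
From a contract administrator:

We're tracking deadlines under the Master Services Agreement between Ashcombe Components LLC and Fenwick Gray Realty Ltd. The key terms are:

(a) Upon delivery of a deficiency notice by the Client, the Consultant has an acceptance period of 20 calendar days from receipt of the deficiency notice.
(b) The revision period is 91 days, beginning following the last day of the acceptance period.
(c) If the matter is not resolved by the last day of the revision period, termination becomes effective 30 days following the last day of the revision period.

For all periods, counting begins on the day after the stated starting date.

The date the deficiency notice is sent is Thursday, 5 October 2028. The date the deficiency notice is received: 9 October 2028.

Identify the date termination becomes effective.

The last day of the acceptance period: 20 calendar days after 9 October 2028 is 29 October 2028.
Adding 91 calendar days to 29 October 2028 gives 28 January 2029, which is the last day of the revision period.
The date termination becomes effective: 28 January 2029 + 30 days = 27 February 2029.

27 February 2029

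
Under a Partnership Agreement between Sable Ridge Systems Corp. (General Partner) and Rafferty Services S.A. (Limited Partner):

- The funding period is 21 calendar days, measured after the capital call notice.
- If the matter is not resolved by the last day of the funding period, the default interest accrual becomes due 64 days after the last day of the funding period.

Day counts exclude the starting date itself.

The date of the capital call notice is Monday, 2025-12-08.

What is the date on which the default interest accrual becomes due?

2026-03-03

Adding 21 calendar days to 2025-12-08 gives 2025-12-29, which is the last day of the funding period.
The date on which the default interest accrual becomes due: 2025-12-29 + 64 days = 2026-03-03.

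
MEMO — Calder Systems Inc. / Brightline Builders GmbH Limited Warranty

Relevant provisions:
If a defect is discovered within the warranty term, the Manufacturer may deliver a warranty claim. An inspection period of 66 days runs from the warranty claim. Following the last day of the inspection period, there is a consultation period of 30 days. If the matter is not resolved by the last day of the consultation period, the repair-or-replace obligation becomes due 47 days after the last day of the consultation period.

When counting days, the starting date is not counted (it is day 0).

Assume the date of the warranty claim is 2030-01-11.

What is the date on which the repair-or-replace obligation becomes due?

2030-06-03

Adding 66 calendar days to 2030-01-11 gives 2030-03-18, which is the last day of the inspection period.
Adding 30 calendar days to 2030-03-18 gives 2030-04-17, which is the last day of the consultation period.
The date on which the repair-or-replace obligation becomes due: 47 calendar days after 2030-04-17 is 2030-06-03.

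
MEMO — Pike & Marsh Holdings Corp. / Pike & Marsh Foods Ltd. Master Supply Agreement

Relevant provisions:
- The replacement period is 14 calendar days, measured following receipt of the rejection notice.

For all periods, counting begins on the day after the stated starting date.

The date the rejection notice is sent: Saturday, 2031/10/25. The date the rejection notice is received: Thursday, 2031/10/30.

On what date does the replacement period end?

2031/11/13

Adding 14 calendar days to 2031/10/30 gives 2031/11/13, which is the last day of the replacement period.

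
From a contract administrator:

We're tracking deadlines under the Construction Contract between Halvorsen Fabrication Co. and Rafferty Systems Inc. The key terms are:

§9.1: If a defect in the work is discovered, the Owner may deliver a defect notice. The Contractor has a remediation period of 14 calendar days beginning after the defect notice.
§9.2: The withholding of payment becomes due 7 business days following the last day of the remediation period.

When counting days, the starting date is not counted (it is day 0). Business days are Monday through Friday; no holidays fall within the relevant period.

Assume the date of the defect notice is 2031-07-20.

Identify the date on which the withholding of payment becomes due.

Adding 14 calendar days to 2031-07-20 gives 2031-08-03, which is the last day of the remediation period.
The date on which the withholding of payment becomes due: counting 7 business days from Sunday, 2031-08-03 (Aug 4, Aug 5, Aug 6, Aug 7, Aug 8, Aug 11, Aug 12, skipping weekends) reaches Tuesday, 2031-08-12.

2031-08-12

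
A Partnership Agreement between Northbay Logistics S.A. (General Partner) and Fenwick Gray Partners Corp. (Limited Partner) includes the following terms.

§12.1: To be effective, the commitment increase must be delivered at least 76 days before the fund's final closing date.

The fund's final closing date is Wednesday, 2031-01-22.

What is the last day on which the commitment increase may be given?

2030-11-07

Counting back 76 calendar days from 2031-01-22 gives 2030-11-07.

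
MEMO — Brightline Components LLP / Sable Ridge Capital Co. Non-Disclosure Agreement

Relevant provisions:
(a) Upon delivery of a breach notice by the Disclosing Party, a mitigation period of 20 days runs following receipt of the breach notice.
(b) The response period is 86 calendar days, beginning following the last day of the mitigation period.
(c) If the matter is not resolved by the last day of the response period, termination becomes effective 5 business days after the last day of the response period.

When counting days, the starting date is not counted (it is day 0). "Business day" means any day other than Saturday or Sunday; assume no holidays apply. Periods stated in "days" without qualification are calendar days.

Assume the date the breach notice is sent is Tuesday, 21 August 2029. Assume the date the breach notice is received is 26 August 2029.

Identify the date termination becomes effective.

17 December 2029

The last day of the mitigation period: 26 August 2029 + 20 days = 15 September 2029.
The last day of the response period: 15 September 2029 + 86 days = 10 December 2029.
The date termination becomes effective: 5 business days after Monday, 10 December 2029, skipping weekends — Dec 11, Dec 12, Dec 13, Dec 14, Dec 17 — lands on Monday, 17 December 2029.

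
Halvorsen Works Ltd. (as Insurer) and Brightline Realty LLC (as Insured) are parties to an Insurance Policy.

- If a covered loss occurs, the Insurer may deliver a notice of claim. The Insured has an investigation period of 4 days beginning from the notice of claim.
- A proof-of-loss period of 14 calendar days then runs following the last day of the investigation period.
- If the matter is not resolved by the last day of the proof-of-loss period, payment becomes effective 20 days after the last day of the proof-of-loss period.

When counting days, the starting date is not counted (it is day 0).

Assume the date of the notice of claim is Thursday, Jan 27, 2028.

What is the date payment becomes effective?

The last day of the investigation period: 4 calendar days after Jan 27, 2028 is Jan 31, 2028.
Adding 14 calendar days to Jan 31, 2028 gives Feb 14, 2028, which is the last day of the proof-of-loss period.
The date payment becomes effective: Feb 14, 2028 + 20 days = Mar 5, 2028.

Mar 5, 2028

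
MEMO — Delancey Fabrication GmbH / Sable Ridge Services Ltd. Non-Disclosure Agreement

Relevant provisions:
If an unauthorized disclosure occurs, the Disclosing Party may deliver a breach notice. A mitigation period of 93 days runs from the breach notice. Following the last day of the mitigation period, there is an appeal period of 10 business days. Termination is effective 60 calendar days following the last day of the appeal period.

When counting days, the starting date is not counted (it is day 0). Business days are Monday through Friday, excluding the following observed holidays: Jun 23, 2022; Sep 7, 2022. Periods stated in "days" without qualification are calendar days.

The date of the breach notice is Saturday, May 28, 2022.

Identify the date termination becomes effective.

Nov 12, 2022

The last day of the mitigation period: 93 calendar days after May 28, 2022 is Aug 29, 2022.
From Monday, Aug 29, 2022, 10 business days (Aug 30, Aug 31, Sep 1, Sep 2, Sep 5, Sep 6, Sep 8, Sep 9, Sep 12, Sep 13, skipping weekends and the listed holiday on Sep 7) brings us to Tuesday, Sep 13, 2022, which is the last day of the appeal period.
The date termination becomes effective: Sep 13, 2022 + 60 days = Nov 12, 2022.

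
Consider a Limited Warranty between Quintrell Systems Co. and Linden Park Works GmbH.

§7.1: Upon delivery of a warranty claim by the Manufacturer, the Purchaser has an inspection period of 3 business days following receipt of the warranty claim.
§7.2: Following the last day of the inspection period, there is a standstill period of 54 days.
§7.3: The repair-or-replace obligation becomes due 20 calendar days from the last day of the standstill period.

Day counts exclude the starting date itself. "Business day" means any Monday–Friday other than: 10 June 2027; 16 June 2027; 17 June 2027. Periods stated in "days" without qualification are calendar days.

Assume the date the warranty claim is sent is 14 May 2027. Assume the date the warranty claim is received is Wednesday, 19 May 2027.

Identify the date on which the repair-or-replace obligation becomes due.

The last day of the inspection period: 3 business days after Wednesday, 19 May 2027, skipping weekends — May 20, May 21, May 24 — lands on Monday, 24 May 2027.
Adding 54 calendar days to 24 May 2027 gives 17 July 2027, which is the last day of the standstill period.
The date on which the repair-or-replace obligation becomes due: 17 July 2027 + 20 days = 6 August 2027.

6 August 2027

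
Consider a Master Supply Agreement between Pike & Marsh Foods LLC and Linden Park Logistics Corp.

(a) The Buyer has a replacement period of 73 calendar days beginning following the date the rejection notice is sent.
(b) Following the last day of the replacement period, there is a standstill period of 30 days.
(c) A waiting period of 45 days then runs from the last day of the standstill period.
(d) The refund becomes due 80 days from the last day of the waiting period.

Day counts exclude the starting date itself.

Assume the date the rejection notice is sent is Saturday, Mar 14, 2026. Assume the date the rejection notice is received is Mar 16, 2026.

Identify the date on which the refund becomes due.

Adding 73 calendar days to Mar 14, 2026 gives May 26, 2026, which is the last day of the replacement period.
The last day of the standstill period: May 26, 2026 + 30 days = Jun 25, 2026.
Adding 45 calendar days to Jun 25, 2026 gives Aug 9, 2026, which is the last day of the waiting period.
Adding 80 calendar days to Aug 9, 2026 gives Oct 28, 2026, which is the date on which the refund becomes due.

Oct 28, 2026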